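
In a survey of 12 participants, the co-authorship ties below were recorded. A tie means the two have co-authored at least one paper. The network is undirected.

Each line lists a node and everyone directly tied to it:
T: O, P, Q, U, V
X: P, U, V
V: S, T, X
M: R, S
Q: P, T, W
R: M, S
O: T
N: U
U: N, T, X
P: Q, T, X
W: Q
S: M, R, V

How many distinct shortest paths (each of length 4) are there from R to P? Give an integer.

2

The shortest distance is 4. The length-4 paths are: R–S–V–X–P; R–S–V–T–P.
That gives 2 distinct shortest paths.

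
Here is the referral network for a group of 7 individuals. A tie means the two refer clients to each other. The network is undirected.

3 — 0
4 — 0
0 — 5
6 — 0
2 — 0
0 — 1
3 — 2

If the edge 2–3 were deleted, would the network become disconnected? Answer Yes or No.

No

Even without that edge, 2 still reaches 3 via 2 – 0 – 3, so the network stays connected. Not a bridge.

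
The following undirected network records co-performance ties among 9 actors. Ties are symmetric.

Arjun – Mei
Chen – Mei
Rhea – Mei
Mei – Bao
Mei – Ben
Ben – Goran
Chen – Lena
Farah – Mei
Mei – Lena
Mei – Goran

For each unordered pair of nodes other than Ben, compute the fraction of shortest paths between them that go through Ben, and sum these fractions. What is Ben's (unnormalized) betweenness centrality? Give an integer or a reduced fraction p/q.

No shortest path between any pair of other nodes passes through Ben.
Summing the contributions gives betweenness(Ben) = 0.

0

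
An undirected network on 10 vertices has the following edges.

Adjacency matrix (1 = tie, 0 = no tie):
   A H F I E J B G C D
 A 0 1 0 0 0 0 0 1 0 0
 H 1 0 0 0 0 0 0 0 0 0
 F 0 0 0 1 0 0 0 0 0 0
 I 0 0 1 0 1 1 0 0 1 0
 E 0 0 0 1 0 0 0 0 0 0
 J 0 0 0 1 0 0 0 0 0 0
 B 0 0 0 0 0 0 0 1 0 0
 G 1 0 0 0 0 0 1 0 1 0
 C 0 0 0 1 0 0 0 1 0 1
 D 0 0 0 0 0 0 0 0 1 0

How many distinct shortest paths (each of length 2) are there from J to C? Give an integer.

The shortest distance is 2, and the only length-2 path is J–I–C. So there is exactly 1 shortest path.

1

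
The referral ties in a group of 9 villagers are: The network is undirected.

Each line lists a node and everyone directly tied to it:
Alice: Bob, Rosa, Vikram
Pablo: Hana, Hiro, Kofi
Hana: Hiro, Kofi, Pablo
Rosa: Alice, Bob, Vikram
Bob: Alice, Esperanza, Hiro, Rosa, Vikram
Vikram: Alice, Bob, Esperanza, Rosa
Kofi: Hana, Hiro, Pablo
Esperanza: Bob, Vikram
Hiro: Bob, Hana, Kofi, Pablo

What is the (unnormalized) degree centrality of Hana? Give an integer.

3

Hana is directly tied to Hiro, Kofi, and Pablo. That is 3 neighbors, so the degree of Hana is 3.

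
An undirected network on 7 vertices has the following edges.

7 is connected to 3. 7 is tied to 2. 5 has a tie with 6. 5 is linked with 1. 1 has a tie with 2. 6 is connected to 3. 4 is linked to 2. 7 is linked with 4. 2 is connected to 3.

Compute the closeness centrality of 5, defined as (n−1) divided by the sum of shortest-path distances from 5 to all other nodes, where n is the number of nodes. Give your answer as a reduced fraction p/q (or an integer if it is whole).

1/2

Distances from 5: 1:1, 2:2, 3:2, 4:3, 6:1, 7:3. Sum = 12.
n = 7, so closeness = 6/12 = 1/2.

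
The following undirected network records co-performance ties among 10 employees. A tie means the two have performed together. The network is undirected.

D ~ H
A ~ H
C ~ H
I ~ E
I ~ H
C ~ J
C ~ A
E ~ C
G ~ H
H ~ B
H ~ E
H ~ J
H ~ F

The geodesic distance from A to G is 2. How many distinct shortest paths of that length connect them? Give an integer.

The shortest distance is 2, and the only length-2 path is A–H–G. So there is exactly 1 shortest path.

1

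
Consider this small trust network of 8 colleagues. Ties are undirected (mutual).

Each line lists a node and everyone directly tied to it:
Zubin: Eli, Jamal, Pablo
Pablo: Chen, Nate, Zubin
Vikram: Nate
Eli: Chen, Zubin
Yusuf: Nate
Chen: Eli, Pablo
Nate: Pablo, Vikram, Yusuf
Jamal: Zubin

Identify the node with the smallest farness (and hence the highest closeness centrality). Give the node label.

Pablo

Farness (sum of distances to all others) for each node — Chen:15, Eli:17, Jamal:19, Nate:13, Pablo:11, Vikram:19, Yusuf:19, Zubin:13.
The smallest farness is 11, for Pablo, so Pablo has the highest closeness.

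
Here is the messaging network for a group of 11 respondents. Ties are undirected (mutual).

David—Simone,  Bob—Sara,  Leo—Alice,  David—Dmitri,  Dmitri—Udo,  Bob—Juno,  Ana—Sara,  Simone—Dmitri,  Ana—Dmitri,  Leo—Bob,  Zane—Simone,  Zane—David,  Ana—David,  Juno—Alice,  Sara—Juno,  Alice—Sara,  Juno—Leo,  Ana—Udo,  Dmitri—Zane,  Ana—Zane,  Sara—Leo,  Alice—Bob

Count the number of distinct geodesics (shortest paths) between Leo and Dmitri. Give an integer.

The shortest distance is 3, and the only length-3 path is Leo–Sara–Ana–Dmitri. So there is exactly 1 shortest path.

1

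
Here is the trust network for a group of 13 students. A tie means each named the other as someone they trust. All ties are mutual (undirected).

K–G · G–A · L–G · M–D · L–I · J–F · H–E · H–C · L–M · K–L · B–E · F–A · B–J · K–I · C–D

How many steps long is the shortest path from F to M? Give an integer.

One shortest route is F – A – G – L – M, which uses 4 edges, and at distance 3 from F we only reach {E, K, L}, which does not include M. So d(F,M) = 4.

4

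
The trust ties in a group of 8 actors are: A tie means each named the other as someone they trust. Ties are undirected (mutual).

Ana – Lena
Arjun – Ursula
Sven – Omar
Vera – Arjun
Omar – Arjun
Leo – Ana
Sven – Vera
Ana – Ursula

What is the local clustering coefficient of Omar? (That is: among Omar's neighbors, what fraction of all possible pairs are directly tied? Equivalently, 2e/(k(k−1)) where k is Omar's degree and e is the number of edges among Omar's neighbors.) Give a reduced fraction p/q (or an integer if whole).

Omar's neighbors: Arjun and Sven (k = 2).
Possible neighbor pairs: C(2,2) = 1. Edges among them: none → e = 0.
Clustering(Omar) = 0/1.

0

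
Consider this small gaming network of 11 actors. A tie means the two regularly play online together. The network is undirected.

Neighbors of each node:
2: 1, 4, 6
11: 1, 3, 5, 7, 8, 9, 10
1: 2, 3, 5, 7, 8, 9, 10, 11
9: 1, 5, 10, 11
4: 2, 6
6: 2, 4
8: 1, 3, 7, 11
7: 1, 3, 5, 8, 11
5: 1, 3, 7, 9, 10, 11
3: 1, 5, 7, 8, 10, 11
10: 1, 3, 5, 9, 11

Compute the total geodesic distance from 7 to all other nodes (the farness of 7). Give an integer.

Distances from 7: 1:1, 2:2, 3:1, 4:3, 5:1, 6:3, 8:1, 9:2, 10:2, 11:1.
Sum = 1 + 2 + 1 + 3 + 1 + 3 + 1 + 2 + 2 + 1 = 17.

17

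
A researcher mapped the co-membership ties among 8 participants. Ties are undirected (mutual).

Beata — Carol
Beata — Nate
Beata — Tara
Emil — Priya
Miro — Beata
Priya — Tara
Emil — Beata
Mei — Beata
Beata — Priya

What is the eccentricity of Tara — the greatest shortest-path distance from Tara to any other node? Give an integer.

2

Distances from Tara: Beata:1, Carol:2, Emil:2, Mei:2, Miro:2, Nate:2, Priya:1.
The largest is 2 (to Emil, Carol, Nate, Mei, and Miro), so the eccentricity of Tara is 2.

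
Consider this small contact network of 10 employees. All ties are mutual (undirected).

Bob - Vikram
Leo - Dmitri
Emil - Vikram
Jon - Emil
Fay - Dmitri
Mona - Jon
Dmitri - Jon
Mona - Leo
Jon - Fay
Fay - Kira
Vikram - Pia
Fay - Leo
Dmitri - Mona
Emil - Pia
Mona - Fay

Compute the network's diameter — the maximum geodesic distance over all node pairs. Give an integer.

Eccentricity of each node (its greatest distance to any other): Bob:5, Dmitri:4, Emil:3, Fay:4, Jon:3, Kira:5, Leo:5, Mona:4, Pia:4, Vikram:4.
The maximum eccentricity is 5, realized for instance by the pair Bob–Kira via Bob – Vikram – Emil – Jon – Fay – Kira. So the diameter is 5.

5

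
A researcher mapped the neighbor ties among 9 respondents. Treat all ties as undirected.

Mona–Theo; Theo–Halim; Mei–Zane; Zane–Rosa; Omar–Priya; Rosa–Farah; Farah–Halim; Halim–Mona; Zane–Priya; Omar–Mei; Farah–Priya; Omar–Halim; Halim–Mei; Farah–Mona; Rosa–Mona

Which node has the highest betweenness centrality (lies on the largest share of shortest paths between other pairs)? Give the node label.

Unnormalized betweenness of each node: Farah:107/30, Halim:227/30, Mei:11/5, Mona:91/30, Omar:4/3, Priya:19/10, Rosa:2, Theo:0, Zane:12/5.
Halim has the largest value, 227/30, making it the main broker — the node through which the most shortest paths run.

Halim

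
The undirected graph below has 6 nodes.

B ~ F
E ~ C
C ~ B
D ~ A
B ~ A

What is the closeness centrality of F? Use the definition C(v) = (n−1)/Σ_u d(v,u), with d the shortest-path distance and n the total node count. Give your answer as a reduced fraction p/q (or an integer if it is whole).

5/11

Distances from F: A:2, B:1, C:2, D:3, E:3. Sum = 11.
n = 6, so closeness = 5/11.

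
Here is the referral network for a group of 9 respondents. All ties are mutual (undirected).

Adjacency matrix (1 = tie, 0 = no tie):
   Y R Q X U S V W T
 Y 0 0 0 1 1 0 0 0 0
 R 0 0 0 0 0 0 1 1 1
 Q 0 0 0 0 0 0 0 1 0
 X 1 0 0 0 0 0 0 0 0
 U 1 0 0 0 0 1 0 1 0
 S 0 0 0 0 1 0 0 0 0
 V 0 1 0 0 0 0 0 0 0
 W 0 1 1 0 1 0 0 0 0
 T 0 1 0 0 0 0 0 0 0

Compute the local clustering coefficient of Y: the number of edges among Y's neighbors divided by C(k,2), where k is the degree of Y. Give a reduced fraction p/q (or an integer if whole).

0

Y's neighbors: U and X (k = 2).
Possible neighbor pairs: C(2,2) = 1. Edges among them: none → e = 0.
Clustering(Y) = 0/1.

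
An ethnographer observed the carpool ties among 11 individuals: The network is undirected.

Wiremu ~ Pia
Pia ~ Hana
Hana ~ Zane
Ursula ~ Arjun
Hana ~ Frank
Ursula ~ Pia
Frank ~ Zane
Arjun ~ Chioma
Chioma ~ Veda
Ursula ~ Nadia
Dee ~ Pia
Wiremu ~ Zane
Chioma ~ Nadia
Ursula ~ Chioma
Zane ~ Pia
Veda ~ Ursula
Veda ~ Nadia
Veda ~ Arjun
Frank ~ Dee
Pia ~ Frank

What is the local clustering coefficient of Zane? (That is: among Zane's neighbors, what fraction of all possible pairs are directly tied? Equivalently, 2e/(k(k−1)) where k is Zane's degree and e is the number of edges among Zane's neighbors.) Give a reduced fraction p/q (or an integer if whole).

2/3

Zane's neighbors: Frank, Hana, Pia, and Wiremu (k = 4).
Possible neighbor pairs: C(4,2) = 6. Edges among them: Frank–Hana, Frank–Pia, Hana–Pia, Pia–Wiremu → e = 4.
Clustering(Zane) = 4/6 = 2/3.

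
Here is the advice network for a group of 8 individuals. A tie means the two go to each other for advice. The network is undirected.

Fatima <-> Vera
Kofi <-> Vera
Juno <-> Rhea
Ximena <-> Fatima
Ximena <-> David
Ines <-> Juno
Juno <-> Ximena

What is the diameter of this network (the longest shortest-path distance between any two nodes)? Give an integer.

5

Eccentricity of each node (its greatest distance to any other): David:4, Fatima:3, Ines:5, Juno:4, Kofi:5, Rhea:5, Vera:4, Ximena:3.
The maximum eccentricity is 5, realized for instance by the pair Ines–Kofi via Ines – Juno – Ximena – Fatima – Vera – Kofi. So the diameter is 5.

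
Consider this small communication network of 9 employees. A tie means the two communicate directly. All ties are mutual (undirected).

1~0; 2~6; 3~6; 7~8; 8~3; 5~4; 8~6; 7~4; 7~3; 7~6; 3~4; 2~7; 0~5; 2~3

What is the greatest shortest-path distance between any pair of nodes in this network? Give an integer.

5

Eccentricity of each node (its greatest distance to any other): 0:4, 1:5, 2:5, 3:4, 4:3, 5:3, 6:5, 7:4, 8:5.
The maximum eccentricity is 5, realized for instance by the pair 6–1 via 6 – 3 – 4 – 5 – 0 – 1. So the diameter is 5.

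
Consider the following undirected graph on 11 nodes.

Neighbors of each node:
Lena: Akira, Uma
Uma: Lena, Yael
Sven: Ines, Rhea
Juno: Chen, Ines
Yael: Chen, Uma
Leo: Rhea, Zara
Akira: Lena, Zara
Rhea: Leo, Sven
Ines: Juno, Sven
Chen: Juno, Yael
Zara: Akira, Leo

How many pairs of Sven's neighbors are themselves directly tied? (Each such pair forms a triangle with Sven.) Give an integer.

Sven's neighbors are Ines and Rhea, but none of them are tied to each other, so no triangle contains Sven.

0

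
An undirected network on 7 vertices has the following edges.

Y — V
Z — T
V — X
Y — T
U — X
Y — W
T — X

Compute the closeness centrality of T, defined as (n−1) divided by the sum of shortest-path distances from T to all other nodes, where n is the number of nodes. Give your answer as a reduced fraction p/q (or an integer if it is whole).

Distances from T: U:2, V:2, W:2, X:1, Y:1, Z:1. Sum = 9.
n = 7, so closeness = 6/9 = 2/3.

2/3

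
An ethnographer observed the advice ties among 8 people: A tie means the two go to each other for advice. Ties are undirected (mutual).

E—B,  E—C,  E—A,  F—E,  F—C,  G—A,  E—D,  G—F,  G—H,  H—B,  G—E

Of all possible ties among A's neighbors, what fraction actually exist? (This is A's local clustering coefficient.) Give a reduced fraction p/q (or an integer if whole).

1

A's neighbors: E and G (k = 2).
Possible neighbor pairs: C(2,2) = 1. Edges among them: E–G → e = 1.
Clustering(A) = 1/1.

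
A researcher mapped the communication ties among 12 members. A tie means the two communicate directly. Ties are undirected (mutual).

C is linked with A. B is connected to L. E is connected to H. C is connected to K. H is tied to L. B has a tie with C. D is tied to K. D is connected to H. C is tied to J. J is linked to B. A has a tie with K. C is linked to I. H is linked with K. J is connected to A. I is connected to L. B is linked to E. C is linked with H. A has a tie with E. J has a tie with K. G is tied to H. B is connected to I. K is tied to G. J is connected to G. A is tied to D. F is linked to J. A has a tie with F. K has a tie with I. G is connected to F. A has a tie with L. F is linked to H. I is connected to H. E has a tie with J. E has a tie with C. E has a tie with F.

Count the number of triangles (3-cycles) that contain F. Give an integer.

6

F's neighbors: A, E, G, H, and J.
Neighbor pairs that are themselves tied: F–A–E; F–A–J; F–E–H; F–E–J; F–G–H; F–G–J. Each forms one triangle with F, for 6 in total.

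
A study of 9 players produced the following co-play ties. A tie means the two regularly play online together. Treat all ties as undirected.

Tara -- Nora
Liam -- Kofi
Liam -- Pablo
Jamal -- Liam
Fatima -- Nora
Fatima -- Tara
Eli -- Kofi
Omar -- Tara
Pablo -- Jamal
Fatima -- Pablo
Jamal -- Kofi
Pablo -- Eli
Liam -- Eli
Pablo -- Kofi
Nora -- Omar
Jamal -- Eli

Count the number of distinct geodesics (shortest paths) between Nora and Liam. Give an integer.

1

The shortest distance is 3, and the only length-3 path is Nora–Fatima–Pablo–Liam. So there is exactly 1 shortest path.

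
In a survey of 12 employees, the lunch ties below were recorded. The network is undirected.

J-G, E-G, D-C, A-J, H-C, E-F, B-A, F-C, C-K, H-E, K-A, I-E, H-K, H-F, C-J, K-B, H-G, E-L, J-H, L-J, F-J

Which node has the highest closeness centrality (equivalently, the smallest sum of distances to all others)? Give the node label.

H

Farness (sum of distances to all others) for each node — A:23, B:27, C:18, D:28, E:20, F:19, G:21, H:16, I:30, J:17, K:20, L:23.
The smallest farness is 16, for H, so H has the highest closeness.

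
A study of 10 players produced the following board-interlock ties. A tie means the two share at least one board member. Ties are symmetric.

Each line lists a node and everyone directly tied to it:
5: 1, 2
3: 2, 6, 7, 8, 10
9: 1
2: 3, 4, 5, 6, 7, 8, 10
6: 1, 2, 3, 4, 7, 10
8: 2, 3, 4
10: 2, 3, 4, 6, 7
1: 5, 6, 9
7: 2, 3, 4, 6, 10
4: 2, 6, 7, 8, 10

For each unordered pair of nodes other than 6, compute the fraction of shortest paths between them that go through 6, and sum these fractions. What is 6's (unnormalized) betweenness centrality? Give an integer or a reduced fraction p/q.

107/10

Pairs whose geodesics pass through 6 — 2–9: 1/2; 2–1: 1/2; 3–4: 1/5; 3–9: 1; 3–1: 1; 4–9: 1; 4–1: 1; 8–9: 3/4; 8–1: 3/4; 10–9: 1; 10–1: 1; 7–9: 1; 7–1: 1.
All other pairs contribute 0.
Summing the contributions gives betweenness(6) = 107/10.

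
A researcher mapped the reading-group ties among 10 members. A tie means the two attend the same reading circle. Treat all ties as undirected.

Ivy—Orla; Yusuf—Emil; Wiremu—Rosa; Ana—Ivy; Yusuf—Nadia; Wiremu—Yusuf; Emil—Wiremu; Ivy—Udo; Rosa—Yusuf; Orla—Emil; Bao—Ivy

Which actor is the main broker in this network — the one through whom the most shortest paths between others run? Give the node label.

Ivy

Unnormalized betweenness of each node: Ana:0, Bao:0, Emil:20, Ivy:21, Nadia:0, Orla:20, Rosa:0, Udo:0, Wiremu:3, Yusuf:11.
Ivy has the largest value, 21, making it the main broker — the node through which the most shortest paths run.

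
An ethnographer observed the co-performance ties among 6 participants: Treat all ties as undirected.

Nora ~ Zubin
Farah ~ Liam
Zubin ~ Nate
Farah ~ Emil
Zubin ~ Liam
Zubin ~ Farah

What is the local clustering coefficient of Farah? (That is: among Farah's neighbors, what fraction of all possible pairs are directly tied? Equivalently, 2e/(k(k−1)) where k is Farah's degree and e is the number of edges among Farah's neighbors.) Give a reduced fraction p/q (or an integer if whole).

Farah's neighbors: Emil, Liam, and Zubin (k = 3).
Possible neighbor pairs: C(3,2) = 3. Edges among them: Liam–Zubin → e = 1.
Clustering(Farah) = 1/3.

1/3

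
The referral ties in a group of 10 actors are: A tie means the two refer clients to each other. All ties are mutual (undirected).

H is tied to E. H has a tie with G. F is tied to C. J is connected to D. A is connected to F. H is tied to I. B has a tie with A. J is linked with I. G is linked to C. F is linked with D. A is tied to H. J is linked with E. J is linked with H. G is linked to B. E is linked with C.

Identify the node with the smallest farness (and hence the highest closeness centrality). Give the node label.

H

Farness (sum of distances to all others) for each node — A:15, B:20, C:16, D:18, E:16, F:16, G:16, H:13, I:19, J:15.
The smallest farness is 13, for H, so H has the highest closeness.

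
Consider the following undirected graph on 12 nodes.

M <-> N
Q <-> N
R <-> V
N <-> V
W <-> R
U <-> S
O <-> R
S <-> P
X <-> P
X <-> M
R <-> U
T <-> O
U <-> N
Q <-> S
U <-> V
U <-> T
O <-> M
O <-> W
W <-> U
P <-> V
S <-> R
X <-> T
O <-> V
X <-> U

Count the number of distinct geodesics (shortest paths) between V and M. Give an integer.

The shortest distance is 2. The length-2 paths are: V–O–M; V–N–M.
That gives 2 distinct shortest paths.

2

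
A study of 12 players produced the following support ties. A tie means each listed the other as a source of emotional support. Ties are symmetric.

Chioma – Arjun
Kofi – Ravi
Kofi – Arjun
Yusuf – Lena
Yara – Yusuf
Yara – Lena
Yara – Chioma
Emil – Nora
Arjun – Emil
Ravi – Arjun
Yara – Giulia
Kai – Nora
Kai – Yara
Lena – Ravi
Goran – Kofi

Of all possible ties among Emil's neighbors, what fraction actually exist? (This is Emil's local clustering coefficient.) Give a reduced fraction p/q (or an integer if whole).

Emil's neighbors: Arjun and Nora (k = 2).
Possible neighbor pairs: C(2,2) = 1. Edges among them: none → e = 0.
Clustering(Emil) = 0/1.

0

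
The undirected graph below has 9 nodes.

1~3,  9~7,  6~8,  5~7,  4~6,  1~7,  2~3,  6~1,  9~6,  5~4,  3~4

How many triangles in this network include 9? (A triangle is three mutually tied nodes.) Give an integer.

9's neighbors are 6 and 7, but none of them are tied to each other, so no triangle contains 9.

0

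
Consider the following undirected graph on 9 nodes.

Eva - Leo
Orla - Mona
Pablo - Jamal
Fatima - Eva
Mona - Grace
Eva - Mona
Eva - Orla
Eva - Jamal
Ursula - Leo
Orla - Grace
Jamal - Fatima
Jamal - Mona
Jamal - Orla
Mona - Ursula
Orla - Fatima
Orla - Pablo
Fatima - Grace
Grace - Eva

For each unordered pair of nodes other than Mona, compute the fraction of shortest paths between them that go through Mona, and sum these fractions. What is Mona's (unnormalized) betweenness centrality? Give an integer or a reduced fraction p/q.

111/20

Pairs whose geodesics pass through Mona — Ursula–Fatima: 4/5; Ursula–Eva: 1/2; Ursula–Orla: 1; Ursula–Grace: 1; Ursula–Pablo: 2/2; Ursula–Jamal: 1; Grace–Jamal: 1/4.
All other pairs contribute 0.
Summing the contributions gives betweenness(Mona) = 111/20.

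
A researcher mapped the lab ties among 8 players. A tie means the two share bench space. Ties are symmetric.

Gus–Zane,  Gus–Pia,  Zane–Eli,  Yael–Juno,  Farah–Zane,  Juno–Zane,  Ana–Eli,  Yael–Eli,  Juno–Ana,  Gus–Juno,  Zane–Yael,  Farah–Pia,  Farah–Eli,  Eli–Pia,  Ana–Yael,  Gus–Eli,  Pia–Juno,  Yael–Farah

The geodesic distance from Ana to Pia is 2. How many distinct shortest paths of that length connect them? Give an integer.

2

The shortest distance is 2. The length-2 paths are: Ana–Eli–Pia; Ana–Juno–Pia.
That gives 2 distinct shortest paths.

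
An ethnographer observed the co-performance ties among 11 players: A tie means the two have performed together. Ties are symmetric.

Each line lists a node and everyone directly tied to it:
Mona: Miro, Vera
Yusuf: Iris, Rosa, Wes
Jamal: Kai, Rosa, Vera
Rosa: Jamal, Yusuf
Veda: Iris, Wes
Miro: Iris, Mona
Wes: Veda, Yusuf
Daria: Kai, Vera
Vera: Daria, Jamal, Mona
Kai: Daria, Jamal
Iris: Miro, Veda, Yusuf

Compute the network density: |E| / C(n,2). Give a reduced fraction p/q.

There are 13 edges and 11 nodes, so the maximum possible is C(11,2) = 55.
Density = 13/55.

13/55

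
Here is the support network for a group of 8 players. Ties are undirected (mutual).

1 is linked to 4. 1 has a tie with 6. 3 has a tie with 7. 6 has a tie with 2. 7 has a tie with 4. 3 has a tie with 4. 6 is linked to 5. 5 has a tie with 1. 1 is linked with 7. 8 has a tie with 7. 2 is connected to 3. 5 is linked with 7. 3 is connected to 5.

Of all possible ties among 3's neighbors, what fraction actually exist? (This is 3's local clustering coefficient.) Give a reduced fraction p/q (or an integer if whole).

1/3

3's neighbors: 2, 4, 5, and 7 (k = 4).
Possible neighbor pairs: C(4,2) = 6. Edges among them: 4–7, 5–7 → e = 2.
Clustering(3) = 2/6 = 1/3.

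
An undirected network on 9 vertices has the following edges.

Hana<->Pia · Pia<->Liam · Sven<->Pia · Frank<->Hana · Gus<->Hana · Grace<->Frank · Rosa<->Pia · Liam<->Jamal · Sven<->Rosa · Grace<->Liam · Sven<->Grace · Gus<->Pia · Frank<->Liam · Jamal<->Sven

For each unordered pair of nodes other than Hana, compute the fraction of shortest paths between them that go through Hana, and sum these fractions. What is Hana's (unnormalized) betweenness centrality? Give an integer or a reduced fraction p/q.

Pairs whose geodesics pass through Hana — Frank–Rosa: 1/3; Frank–Gus: 1; Frank–Pia: 1/2; Gus–Grace: 1/3.
All other pairs contribute 0.
Summing the contributions gives betweenness(Hana) = 13/6.

13/6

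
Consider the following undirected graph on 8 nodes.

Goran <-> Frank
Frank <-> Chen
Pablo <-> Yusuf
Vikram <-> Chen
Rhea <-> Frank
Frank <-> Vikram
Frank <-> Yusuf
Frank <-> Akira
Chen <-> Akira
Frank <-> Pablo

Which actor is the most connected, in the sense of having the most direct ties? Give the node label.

Degrees — Akira:2, Chen:3, Frank:7, Goran:1, Pablo:2, Rhea:1, Vikram:2, Yusuf:2.
The maximum is 7, attained only by Frank.

Frank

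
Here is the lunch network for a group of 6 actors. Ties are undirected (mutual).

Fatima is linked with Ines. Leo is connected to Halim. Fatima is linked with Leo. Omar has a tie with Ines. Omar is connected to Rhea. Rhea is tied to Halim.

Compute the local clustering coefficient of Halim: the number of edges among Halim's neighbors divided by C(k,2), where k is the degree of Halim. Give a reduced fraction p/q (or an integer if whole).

0

Halim's neighbors: Leo and Rhea (k = 2).
Possible neighbor pairs: C(2,2) = 1. Edges among them: none → e = 0.
Clustering(Halim) = 0/1.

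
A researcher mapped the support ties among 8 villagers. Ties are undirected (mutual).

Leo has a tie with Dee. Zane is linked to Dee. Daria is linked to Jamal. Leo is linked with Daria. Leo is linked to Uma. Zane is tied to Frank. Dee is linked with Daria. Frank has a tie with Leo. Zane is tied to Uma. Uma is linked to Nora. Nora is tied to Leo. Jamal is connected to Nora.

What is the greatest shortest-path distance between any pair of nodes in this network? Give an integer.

3

Eccentricity of each node (its greatest distance to any other): Daria:2, Dee:2, Frank:3, Jamal:3, Leo:2, Nora:2, Uma:2, Zane:3.
The maximum eccentricity is 3, realized for instance by the pair Jamal–Frank via Jamal – Nora – Leo – Frank. So the diameter is 3.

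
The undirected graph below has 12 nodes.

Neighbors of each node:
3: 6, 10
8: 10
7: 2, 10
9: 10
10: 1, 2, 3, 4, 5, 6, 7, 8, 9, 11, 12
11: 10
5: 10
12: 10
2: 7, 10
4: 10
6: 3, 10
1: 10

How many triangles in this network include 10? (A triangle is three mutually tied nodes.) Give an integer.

10's neighbors: 1, 2, 3, 4, 5, 6, 7, 8, 9, 11, and 12.
Neighbor pairs that are themselves tied: 10–2–7; 10–3–6. Each forms one triangle with 10, for 2 in total.

2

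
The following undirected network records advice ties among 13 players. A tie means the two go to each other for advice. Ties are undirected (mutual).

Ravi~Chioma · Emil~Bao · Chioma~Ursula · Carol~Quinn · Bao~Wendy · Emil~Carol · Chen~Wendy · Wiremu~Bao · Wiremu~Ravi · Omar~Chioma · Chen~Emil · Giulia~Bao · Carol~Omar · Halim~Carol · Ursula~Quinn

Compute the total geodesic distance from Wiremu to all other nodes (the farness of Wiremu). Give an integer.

Distances from Wiremu: Bao:1, Carol:3, Chen:3, Chioma:2, Emil:2, Giulia:2, Halim:4, Omar:3, Quinn:4, Ravi:1, Ursula:3, Wendy:2.
Sum = 1 + 3 + 3 + 2 + 2 + 2 + 4 + 3 + 4 + 1 + 3 + 2 = 30.

30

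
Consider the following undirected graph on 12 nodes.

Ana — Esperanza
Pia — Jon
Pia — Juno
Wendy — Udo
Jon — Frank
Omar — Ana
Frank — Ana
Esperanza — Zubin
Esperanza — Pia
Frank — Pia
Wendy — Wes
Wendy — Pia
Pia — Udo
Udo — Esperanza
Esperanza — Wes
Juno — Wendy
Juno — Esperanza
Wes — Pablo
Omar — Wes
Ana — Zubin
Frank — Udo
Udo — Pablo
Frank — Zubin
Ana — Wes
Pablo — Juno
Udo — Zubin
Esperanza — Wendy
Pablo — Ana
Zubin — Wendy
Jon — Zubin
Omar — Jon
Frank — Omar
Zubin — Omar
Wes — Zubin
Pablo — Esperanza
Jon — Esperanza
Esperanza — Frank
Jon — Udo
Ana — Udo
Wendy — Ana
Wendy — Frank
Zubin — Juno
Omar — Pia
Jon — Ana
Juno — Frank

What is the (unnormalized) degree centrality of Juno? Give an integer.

6

Juno is directly tied to Esperanza, Frank, Pablo, Pia, Wendy, and Zubin. That is 6 neighbors, so the degree of Juno is 6.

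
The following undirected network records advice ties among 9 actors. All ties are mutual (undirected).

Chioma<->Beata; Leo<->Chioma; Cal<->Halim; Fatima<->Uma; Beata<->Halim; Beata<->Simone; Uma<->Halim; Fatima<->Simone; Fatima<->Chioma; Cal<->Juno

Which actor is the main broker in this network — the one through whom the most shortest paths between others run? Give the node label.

Halim

Unnormalized betweenness of each node: Beata:10, Cal:7, Chioma:15/2, Fatima:4, Halim:13, Juno:0, Leo:0, Simone:1/2, Uma:3.
Halim has the largest value, 13, making it the main broker — the node through which the most shortest paths run.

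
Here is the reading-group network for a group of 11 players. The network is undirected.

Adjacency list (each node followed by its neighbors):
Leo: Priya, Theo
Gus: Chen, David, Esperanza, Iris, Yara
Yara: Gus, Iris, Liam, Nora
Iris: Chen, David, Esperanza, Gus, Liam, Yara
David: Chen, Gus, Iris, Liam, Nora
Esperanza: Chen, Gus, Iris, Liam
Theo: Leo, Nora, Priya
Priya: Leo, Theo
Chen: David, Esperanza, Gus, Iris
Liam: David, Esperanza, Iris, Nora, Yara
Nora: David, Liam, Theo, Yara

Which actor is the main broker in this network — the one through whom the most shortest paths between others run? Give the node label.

Nora

Unnormalized betweenness of each node: Chen:1/4, David:95/12, Esperanza:7/12, Gus:4/3, Iris:23/12, Leo:0, Liam:37/6, Nora:85/4, Priya:0, Theo:16, Yara:43/12.
Nora has the largest value, 85/4, making it the main broker — the node through which the most shortest paths run.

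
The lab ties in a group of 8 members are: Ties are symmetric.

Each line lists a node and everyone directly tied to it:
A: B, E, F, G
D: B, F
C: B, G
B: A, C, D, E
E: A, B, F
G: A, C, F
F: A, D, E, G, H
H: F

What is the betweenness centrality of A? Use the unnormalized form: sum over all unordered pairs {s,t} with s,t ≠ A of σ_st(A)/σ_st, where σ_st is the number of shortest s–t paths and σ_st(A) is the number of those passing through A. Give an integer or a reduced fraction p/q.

Pairs whose geodesics pass through A — G–B: 1/2; G–E: 1/2; F–B: 1/3; H–B: 1/3.
All other pairs contribute 0.
Summing the contributions gives betweenness(A) = 5/3.

5/3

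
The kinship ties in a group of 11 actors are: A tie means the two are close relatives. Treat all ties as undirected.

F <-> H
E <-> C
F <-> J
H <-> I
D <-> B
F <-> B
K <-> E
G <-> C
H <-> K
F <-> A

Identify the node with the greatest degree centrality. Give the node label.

F

Degrees — A:1, B:2, C:2, D:1, E:2, F:4, G:1, H:3, I:1, J:1, K:2.
The maximum is 4, attained only by F.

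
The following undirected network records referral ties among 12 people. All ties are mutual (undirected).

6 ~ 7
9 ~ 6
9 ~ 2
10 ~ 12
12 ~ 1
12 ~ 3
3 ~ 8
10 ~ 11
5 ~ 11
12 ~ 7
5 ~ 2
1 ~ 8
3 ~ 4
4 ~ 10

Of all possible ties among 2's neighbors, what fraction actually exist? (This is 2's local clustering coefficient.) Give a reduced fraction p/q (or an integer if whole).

0

2's neighbors: 5 and 9 (k = 2).
Possible neighbor pairs: C(2,2) = 1. Edges among them: none → e = 0.
Clustering(2) = 0/1.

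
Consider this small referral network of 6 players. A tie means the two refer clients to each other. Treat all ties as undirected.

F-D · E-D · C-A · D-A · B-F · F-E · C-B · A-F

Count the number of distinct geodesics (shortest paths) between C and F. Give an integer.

The shortest distance is 2. The length-2 paths are: C–A–F; C–B–F.
That gives 2 distinct shortest paths.

2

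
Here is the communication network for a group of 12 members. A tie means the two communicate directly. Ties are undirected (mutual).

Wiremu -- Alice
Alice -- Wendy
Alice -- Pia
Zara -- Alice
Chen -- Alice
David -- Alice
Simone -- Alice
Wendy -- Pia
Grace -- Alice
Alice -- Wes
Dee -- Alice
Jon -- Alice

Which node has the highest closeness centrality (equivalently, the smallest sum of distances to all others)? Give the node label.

Alice

Farness (sum of distances to all others) for each node — Alice:11, Chen:21, David:21, Dee:21, Grace:21, Jon:21, Pia:20, Simone:21, Wendy:20, Wes:21, Wiremu:21, Zara:21.
The smallest farness is 11, for Alice, so Alice has the highest closeness.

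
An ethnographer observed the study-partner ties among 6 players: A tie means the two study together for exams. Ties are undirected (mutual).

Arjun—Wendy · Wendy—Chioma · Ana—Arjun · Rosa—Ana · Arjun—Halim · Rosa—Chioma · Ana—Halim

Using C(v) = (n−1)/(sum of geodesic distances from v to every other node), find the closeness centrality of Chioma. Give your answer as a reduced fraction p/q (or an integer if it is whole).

Distances from Chioma: Ana:2, Arjun:2, Halim:3, Rosa:1, Wendy:1. Sum = 9.
n = 6, so closeness = 5/9.

5/9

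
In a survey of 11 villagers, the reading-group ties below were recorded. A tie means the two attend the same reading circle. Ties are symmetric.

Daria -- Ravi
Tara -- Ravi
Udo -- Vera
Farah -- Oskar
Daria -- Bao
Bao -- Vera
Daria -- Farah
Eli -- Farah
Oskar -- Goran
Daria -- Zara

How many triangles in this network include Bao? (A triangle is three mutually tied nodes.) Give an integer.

0

Bao's neighbors are Daria and Vera, but none of them are tied to each other, so no triangle contains Bao.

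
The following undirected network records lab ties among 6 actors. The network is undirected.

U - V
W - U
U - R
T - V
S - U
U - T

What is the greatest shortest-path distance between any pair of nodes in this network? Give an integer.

Eccentricity of each node (its greatest distance to any other): R:2, S:2, T:2, U:1, V:2, W:2.
The maximum eccentricity is 2, realized for instance by the pair W–R via W – U – R. So the diameter is 2.

2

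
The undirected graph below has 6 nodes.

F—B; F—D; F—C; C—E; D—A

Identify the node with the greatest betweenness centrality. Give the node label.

F

Unnormalized betweenness of each node: A:0, B:0, C:4, D:4, E:0, F:8.
F has the largest value, 8, making it the main broker — the node through which the most shortest paths run.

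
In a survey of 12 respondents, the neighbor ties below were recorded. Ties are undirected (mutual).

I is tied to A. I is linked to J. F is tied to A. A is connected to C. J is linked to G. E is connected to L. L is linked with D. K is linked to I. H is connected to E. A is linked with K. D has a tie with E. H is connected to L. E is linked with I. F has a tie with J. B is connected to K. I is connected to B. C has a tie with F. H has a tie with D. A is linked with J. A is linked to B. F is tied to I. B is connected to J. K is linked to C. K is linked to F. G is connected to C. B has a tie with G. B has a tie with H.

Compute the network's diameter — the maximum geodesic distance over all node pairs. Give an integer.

Eccentricity of each node (its greatest distance to any other): A:3, B:2, C:4, D:4, E:3, F:3, G:3, H:3, I:2, J:3, K:3, L:4.
The maximum eccentricity is 4, realized for instance by the pair C–L via C – A – B – H – L. So the diameter is 4.

4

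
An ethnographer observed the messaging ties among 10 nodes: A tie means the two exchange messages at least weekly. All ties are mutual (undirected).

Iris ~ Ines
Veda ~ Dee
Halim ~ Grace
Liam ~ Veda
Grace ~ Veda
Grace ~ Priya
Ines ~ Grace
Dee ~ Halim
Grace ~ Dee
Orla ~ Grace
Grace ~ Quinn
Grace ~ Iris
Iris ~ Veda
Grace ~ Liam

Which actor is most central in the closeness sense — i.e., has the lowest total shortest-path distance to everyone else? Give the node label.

Grace

Farness (sum of distances to all others) for each node — Dee:15, Grace:9, Halim:16, Ines:16, Iris:15, Liam:16, Orla:17, Priya:17, Quinn:17, Veda:14.
The smallest farness is 9, for Grace, so Grace has the highest closeness.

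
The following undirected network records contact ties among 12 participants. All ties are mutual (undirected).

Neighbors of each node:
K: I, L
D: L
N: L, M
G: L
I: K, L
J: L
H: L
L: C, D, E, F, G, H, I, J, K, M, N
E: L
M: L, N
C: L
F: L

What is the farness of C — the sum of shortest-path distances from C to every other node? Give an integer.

21

Distances from C: D:2, E:2, F:2, G:2, H:2, I:2, J:2, K:2, L:1, M:2, N:2.
Sum = 2 + 2 + 2 + 2 + 2 + 2 + 2 + 2 + 1 + 2 + 2 = 21.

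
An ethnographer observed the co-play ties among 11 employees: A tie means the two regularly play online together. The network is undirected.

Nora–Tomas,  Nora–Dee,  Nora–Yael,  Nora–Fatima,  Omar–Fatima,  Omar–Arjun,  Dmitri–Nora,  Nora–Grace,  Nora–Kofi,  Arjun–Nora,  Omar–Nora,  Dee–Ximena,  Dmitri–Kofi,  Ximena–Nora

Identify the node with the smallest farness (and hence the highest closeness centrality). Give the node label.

Nora

Farness (sum of distances to all others) for each node — Arjun:18, Dee:18, Dmitri:18, Fatima:18, Grace:19, Kofi:18, Nora:10, Omar:17, Tomas:19, Ximena:18, Yael:19.
The smallest farness is 10, for Nora, so Nora has the highest closeness.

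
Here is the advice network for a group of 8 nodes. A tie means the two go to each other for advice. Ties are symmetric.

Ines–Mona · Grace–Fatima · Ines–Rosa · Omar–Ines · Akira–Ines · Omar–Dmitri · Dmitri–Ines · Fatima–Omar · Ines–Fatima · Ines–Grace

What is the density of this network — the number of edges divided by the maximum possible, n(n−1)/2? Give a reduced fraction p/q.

5/14

There are 10 edges and 8 nodes, so the maximum possible is C(8,2) = 28.
Density = 10/28 = 5/14.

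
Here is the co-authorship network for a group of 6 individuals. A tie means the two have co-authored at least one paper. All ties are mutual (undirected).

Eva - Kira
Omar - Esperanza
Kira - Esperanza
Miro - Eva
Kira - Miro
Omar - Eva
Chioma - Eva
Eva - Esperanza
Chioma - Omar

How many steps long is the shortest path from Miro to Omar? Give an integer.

2

One shortest route is Miro – Eva – Omar, which uses 2 edges, and Miro and Omar are not directly tied, so nothing shorter exists. So d(Miro,Omar) = 2.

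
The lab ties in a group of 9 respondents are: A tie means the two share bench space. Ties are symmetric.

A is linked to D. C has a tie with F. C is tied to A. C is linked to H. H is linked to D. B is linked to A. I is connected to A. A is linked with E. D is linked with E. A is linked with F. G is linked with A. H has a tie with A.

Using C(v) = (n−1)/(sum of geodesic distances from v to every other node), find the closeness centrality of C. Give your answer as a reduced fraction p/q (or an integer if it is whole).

8/13

Distances from C: A:1, B:2, D:2, E:2, F:1, G:2, H:1, I:2. Sum = 13.
n = 9, so closeness = 8/13.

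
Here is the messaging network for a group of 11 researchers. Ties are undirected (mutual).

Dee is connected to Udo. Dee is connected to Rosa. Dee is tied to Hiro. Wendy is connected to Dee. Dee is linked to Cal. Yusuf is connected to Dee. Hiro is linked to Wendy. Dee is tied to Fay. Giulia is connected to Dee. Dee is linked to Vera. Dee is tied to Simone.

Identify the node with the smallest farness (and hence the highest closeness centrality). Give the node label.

Farness (sum of distances to all others) for each node — Cal:19, Dee:10, Fay:19, Giulia:19, Hiro:18, Rosa:19, Simone:19, Udo:19, Vera:19, Wendy:18, Yusuf:19.
The smallest farness is 10, for Dee, so Dee has the highest closeness.

Dee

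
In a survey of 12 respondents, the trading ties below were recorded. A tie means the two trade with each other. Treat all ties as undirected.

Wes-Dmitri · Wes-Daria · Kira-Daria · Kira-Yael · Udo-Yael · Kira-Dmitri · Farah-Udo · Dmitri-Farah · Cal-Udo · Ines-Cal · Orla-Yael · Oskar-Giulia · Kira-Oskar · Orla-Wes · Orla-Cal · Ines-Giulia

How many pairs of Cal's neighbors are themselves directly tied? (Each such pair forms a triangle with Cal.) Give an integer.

Cal's neighbors are Ines, Orla, and Udo, but none of them are tied to each other, so no triangle contains Cal.

0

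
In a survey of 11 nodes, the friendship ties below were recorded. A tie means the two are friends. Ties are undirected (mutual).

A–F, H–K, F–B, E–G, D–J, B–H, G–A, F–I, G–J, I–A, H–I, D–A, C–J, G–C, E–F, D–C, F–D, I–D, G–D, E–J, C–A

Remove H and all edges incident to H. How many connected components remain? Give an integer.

2

Without H, the remaining ties split the others into: {A, B, C, D, E, F, G, I, J}; {K}.
That's 2 separate components.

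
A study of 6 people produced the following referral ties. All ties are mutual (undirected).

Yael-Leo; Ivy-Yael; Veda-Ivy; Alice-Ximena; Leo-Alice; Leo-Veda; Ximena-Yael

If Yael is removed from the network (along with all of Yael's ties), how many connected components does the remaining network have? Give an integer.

1

Yael's neighbors (Ivy, Leo, and Ximena) remain reachable from one another through other ties, so the rest of the network stays in one piece.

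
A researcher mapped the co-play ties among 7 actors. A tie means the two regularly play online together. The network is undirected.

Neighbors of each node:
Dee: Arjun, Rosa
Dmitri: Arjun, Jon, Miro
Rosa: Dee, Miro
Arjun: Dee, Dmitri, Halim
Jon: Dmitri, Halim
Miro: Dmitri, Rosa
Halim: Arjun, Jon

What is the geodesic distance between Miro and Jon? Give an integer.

One shortest route is Miro – Dmitri – Jon, which uses 2 edges, and Miro and Jon are not directly tied, so nothing shorter exists. So d(Miro,Jon) = 2.

2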